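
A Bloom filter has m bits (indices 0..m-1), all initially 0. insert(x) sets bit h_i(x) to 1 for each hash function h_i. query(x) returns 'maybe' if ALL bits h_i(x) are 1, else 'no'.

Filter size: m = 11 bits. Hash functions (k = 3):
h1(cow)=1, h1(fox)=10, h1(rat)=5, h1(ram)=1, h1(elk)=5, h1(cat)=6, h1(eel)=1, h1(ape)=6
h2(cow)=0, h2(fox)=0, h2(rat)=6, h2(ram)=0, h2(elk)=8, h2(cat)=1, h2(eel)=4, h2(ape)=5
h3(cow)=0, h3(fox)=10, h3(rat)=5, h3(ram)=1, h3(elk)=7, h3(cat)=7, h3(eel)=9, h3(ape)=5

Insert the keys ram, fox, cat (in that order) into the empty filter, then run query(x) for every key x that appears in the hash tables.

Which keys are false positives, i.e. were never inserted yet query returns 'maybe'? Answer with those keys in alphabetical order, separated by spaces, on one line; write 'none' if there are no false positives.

Answer: cow

Derivation:
Start: bits=00000000000
After insert 'ram': sets bits 0 1 -> bits=11000000000
After insert 'fox': sets bits 0 10 -> bits=11000000001
After insert 'cat': sets bits 1 6 7 -> bits=11000011001
Not inserted: ape cow eel elk rat — query each against bits=11000011001:
query ape: checks bit5=0, bit6=1 (has a 0) -> no => not a false positive
query cow: checks bit0=1, bit1=1 (all 1) -> maybe => FALSE POSITIVE
query eel: checks bit1=1, bit4=0, bit9=0 (has a 0) -> no => not a false positive
query elk: checks bit5=0, bit7=1, bit8=0 (has a 0) -> no => not a false positive
query rat: checks bit5=0, bit6=1 (has a 0) -> no => not a false positive
False positives (alphabetical): cow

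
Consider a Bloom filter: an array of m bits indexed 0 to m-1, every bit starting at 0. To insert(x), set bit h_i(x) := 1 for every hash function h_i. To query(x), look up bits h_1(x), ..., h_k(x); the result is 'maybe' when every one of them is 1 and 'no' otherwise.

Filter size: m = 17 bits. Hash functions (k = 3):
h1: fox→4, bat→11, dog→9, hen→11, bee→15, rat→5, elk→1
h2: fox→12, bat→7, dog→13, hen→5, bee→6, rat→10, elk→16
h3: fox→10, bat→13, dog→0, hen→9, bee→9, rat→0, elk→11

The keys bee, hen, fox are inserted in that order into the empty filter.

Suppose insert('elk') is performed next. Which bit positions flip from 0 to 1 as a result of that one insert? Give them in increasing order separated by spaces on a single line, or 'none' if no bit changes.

Answer: 1 16

Derivation:
Start: bits=00000000000000000
After insert 'bee': sets bits 6 9 15 -> bits=00000010010000010
After insert 'hen': sets bits 5 9 11 -> bits=00000110010100010
After insert 'fox': sets bits 4 10 12 -> bits=00001110011110010
insert 'elk' would touch bits 1 11 16; currently bit1=0, bit11=1, bit16=0
Bits that are 0 among those (would change 0->1): 1 16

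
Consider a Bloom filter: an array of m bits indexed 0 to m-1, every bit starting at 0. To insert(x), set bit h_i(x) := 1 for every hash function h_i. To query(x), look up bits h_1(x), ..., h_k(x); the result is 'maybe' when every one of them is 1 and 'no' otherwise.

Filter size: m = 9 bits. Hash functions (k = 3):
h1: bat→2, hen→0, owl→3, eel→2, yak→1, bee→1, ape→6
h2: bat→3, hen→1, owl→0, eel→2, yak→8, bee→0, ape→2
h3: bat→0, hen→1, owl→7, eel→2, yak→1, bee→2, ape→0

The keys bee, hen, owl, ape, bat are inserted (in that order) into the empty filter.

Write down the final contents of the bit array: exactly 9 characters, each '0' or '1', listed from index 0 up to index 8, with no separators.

Start: bits=000000000
After insert 'bee': sets bits 0 1 2 -> bits=111000000
After insert 'hen': sets bits 0 1 -> bits=111000000
After insert 'owl': sets bits 0 3 7 -> bits=111100010
After insert 'ape': sets bits 0 2 6 -> bits=111100110
After insert 'bat': sets bits 0 2 3 -> bits=111100110

Answer: 111100110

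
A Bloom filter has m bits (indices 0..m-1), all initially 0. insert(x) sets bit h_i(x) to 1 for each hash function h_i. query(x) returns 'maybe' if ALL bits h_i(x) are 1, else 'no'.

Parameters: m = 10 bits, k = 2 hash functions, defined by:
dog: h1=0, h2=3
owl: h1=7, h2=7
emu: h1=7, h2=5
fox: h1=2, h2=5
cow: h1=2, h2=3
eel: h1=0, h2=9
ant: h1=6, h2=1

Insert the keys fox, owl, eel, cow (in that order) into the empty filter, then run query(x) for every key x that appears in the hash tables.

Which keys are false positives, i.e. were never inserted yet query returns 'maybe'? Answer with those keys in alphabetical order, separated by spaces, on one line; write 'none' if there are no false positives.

Start: bits=0000000000
After insert 'fox': sets bits 2 5 -> bits=0010010000
After insert 'owl': sets bits 7 -> bits=0010010100
After insert 'eel': sets bits 0 9 -> bits=1010010101
After insert 'cow': sets bits 2 3 -> bits=1011010101
Not inserted: ant dog emu — query each against bits=1011010101:
query ant: checks bit1=0, bit6=0 (has a 0) -> no => not a false positive
query dog: checks bit0=1, bit3=1 (all 1) -> maybe => FALSE POSITIVE
query emu: checks bit5=1, bit7=1 (all 1) -> maybe => FALSE POSITIVE
False positives (alphabetical): dog emu

Answer: dog emu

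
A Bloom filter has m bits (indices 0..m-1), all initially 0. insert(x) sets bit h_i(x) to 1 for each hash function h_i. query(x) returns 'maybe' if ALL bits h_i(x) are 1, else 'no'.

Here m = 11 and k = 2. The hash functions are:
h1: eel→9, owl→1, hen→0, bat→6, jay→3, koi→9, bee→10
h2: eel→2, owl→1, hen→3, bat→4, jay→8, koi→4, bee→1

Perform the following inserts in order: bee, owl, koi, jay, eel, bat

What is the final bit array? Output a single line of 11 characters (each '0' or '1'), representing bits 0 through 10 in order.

Start: bits=00000000000
After insert 'bee': sets bits 1 10 -> bits=01000000001
After insert 'owl': sets bits 1 -> bits=01000000001
After insert 'koi': sets bits 4 9 -> bits=01001000011
After insert 'jay': sets bits 3 8 -> bits=01011000111
After insert 'eel': sets bits 2 9 -> bits=01111000111
After insert 'bat': sets bits 4 6 -> bits=01111010111

Answer: 01111010111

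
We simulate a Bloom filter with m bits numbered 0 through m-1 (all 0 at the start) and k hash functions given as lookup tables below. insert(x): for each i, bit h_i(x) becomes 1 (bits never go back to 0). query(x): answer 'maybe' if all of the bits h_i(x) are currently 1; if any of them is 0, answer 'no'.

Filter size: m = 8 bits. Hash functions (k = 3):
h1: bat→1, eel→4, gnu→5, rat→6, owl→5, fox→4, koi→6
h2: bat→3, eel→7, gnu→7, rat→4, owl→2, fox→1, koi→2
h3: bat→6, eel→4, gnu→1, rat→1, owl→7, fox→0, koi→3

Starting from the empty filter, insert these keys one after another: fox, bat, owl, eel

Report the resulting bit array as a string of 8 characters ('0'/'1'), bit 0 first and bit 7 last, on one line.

Start: bits=00000000
After insert 'fox': sets bits 0 1 4 -> bits=11001000
After insert 'bat': sets bits 1 3 6 -> bits=11011010
After insert 'owl': sets bits 2 5 7 -> bits=11111111
After insert 'eel': sets bits 4 7 -> bits=11111111

Answer: 11111111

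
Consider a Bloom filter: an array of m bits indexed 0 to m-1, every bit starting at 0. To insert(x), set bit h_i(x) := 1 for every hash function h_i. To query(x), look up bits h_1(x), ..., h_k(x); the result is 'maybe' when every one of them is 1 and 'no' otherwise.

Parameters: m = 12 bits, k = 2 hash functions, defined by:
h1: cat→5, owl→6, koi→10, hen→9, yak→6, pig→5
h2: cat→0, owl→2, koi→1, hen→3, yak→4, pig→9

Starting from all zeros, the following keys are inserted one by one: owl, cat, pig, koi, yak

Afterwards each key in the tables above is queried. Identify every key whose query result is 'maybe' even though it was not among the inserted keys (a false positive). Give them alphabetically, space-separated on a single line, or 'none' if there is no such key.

Start: bits=000000000000
After insert 'owl': sets bits 2 6 -> bits=001000100000
After insert 'cat': sets bits 0 5 -> bits=101001100000
After insert 'pig': sets bits 5 9 -> bits=101001100100
After insert 'koi': sets bits 1 10 -> bits=111001100110
After insert 'yak': sets bits 4 6 -> bits=111011100110
Not inserted: hen — query each against bits=111011100110:
query hen: checks bit3=0, bit9=1 (has a 0) -> no => not a false positive
False positives (alphabetical): none

Answer: none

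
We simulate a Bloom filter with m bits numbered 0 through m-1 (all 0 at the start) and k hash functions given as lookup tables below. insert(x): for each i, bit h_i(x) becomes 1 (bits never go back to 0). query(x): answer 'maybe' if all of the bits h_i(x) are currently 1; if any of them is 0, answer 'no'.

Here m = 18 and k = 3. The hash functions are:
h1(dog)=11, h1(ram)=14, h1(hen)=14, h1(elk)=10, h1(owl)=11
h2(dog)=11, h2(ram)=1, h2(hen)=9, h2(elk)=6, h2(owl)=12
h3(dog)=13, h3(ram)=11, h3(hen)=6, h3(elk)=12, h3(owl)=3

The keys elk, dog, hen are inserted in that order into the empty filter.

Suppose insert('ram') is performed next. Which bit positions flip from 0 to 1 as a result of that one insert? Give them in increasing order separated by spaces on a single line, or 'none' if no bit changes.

Start: bits=000000000000000000
After insert 'elk': sets bits 6 10 12 -> bits=000000100010100000
After insert 'dog': sets bits 11 13 -> bits=000000100011110000
After insert 'hen': sets bits 6 9 14 -> bits=000000100111111000
insert 'ram' would touch bits 1 11 14; currently bit1=0, bit11=1, bit14=1
Bits that are 0 among those (would change 0->1): 1

Answer: 1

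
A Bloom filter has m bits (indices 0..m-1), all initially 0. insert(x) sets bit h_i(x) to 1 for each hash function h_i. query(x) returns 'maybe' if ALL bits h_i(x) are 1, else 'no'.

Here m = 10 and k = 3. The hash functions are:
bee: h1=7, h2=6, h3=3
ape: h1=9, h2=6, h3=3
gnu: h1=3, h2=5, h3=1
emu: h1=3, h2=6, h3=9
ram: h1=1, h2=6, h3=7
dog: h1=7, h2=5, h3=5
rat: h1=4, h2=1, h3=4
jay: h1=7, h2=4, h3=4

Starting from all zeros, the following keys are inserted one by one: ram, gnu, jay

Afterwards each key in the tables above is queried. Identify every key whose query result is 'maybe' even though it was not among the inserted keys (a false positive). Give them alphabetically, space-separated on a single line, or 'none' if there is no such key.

Start: bits=0000000000
After insert 'ram': sets bits 1 6 7 -> bits=0100001100
After insert 'gnu': sets bits 1 3 5 -> bits=0101011100
After insert 'jay': sets bits 4 7 -> bits=0101111100
Not inserted: ape bee dog emu rat — query each against bits=0101111100:
query ape: checks bit3=1, bit6=1, bit9=0 (has a 0) -> no => not a false positive
query bee: checks bit3=1, bit6=1, bit7=1 (all 1) -> maybe => FALSE POSITIVE
query dog: checks bit5=1, bit7=1 (all 1) -> maybe => FALSE POSITIVE
query emu: checks bit3=1, bit6=1, bit9=0 (has a 0) -> no => not a false positive
query rat: checks bit1=1, bit4=1 (all 1) -> maybe => FALSE POSITIVE
False positives (alphabetical): bee dog rat

Answer: bee dog rat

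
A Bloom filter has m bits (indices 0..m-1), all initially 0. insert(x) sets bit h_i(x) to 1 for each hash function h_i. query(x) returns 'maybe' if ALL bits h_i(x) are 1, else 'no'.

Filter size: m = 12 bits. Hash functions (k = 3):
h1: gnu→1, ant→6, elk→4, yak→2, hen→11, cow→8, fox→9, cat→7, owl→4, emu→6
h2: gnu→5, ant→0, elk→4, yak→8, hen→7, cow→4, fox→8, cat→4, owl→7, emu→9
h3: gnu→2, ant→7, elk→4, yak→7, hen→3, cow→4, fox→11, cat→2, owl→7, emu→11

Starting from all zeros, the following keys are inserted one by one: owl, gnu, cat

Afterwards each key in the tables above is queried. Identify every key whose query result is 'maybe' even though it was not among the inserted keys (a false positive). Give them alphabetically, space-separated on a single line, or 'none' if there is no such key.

Answer: elk

Derivation:
Start: bits=000000000000
After insert 'owl': sets bits 4 7 -> bits=000010010000
After insert 'gnu': sets bits 1 2 5 -> bits=011011010000
After insert 'cat': sets bits 2 4 7 -> bits=011011010000
Not inserted: ant cow elk emu fox hen yak — query each against bits=011011010000:
query ant: checks bit0=0, bit6=0, bit7=1 (has a 0) -> no => not a false positive
query cow: checks bit4=1, bit8=0 (has a 0) -> no => not a false positive
query elk: checks bit4=1 (all 1) -> maybe => FALSE POSITIVE
query emu: checks bit6=0, bit9=0, bit11=0 (has a 0) -> no => not a false positive
query fox: checks bit8=0, bit9=0, bit11=0 (has a 0) -> no => not a false positive
query hen: checks bit3=0, bit7=1, bit11=0 (has a 0) -> no => not a false positive
query yak: checks bit2=1, bit7=1, bit8=0 (has a 0) -> no => not a false positive
False positives (alphabetical): elk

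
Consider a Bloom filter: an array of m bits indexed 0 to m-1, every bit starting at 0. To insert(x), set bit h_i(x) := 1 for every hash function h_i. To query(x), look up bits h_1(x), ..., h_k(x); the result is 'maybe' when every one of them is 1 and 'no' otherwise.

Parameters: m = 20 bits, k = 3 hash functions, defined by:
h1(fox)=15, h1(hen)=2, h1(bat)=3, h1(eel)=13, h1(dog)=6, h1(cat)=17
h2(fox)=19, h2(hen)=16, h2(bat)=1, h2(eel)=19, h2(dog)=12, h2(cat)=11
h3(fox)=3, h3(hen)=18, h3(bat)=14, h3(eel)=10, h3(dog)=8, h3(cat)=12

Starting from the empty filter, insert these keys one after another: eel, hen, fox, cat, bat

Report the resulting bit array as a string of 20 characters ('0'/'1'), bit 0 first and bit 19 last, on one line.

Answer: 01110000001111111111

Derivation:
Start: bits=00000000000000000000
After insert 'eel': sets bits 10 13 19 -> bits=00000000001001000001
After insert 'hen': sets bits 2 16 18 -> bits=00100000001001001011
After insert 'fox': sets bits 3 15 19 -> bits=00110000001001011011
After insert 'cat': sets bits 11 12 17 -> bits=00110000001111011111
After insert 'bat': sets bits 1 3 14 -> bits=01110000001111111111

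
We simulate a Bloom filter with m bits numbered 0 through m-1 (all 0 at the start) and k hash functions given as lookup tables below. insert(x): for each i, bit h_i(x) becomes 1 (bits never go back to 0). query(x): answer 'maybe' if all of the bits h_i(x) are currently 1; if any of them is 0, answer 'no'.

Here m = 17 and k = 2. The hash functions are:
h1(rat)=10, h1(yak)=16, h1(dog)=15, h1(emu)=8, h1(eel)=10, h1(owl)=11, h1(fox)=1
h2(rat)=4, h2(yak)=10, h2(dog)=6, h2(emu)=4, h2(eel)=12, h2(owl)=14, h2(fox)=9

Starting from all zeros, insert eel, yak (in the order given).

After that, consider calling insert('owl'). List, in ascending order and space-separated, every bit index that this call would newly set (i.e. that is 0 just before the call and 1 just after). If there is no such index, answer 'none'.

Answer: 11 14

Derivation:
Start: bits=00000000000000000
After insert 'eel': sets bits 10 12 -> bits=00000000001010000
After insert 'yak': sets bits 10 16 -> bits=00000000001010001
insert 'owl' would touch bits 11 14; currently bit11=0, bit14=0
Bits that are 0 among those (would change 0->1): 11 14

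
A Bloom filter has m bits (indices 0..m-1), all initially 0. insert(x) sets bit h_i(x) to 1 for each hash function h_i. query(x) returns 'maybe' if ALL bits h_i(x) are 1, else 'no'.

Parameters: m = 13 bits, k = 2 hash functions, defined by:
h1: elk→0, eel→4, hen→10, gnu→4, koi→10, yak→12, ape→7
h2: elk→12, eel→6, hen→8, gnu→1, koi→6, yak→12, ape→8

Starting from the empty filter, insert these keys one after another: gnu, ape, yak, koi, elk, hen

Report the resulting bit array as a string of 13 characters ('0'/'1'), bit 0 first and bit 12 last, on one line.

Answer: 1100101110101

Derivation:
Start: bits=0000000000000
After insert 'gnu': sets bits 1 4 -> bits=0100100000000
After insert 'ape': sets bits 7 8 -> bits=0100100110000
After insert 'yak': sets bits 12 -> bits=0100100110001
After insert 'koi': sets bits 6 10 -> bits=0100101110101
After insert 'elk': sets bits 0 12 -> bits=1100101110101
After insert 'hen': sets bits 8 10 -> bits=1100101110101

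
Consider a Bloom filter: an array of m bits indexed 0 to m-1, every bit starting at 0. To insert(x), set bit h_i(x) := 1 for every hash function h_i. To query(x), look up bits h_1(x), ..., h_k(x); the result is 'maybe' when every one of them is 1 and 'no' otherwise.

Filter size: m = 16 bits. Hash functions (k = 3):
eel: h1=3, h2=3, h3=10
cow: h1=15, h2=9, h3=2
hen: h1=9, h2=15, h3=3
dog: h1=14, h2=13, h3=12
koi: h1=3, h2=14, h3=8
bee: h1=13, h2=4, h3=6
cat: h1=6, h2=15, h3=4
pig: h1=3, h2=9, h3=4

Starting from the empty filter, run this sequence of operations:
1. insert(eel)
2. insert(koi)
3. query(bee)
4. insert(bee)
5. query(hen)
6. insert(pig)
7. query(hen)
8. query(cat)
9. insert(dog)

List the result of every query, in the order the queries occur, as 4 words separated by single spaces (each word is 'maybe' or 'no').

Start: bits=0000000000000000
Op 1: insert eel -> sets bits 3 10 -> bits=0001000000100000
Op 2: insert koi -> sets bits 3 8 14 -> bits=0001000010100010
Op 3: query bee -> checks bit4=0, bit6=0, bit13=0 (has a 0) -> no
Op 4: insert bee -> sets bits 4 6 13 -> bits=0001101010100110
Op 5: query hen -> checks bit3=1, bit9=0, bit15=0 (has a 0) -> no
Op 6: insert pig -> sets bits 3 4 9 -> bits=0001101011100110
Op 7: query hen -> checks bit3=1, bit9=1, bit15=0 (has a 0) -> no
Op 8: query cat -> checks bit4=1, bit6=1, bit15=0 (has a 0) -> no
Op 9: insert dog -> sets bits 12 13 14 -> bits=0001101011101110
Query results in order: no no no no

Answer: no no no no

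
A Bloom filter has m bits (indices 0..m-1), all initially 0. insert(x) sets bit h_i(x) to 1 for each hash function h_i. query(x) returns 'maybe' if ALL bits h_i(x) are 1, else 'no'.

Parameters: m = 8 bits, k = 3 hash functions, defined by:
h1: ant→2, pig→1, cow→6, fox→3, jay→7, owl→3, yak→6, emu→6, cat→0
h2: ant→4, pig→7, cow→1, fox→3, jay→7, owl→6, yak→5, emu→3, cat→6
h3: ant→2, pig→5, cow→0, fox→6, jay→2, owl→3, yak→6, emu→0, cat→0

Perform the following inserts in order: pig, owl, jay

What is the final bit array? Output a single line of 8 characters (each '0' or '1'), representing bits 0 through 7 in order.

Start: bits=00000000
After insert 'pig': sets bits 1 5 7 -> bits=01000101
After insert 'owl': sets bits 3 6 -> bits=01010111
After insert 'jay': sets bits 2 7 -> bits=01110111

Answer: 01110111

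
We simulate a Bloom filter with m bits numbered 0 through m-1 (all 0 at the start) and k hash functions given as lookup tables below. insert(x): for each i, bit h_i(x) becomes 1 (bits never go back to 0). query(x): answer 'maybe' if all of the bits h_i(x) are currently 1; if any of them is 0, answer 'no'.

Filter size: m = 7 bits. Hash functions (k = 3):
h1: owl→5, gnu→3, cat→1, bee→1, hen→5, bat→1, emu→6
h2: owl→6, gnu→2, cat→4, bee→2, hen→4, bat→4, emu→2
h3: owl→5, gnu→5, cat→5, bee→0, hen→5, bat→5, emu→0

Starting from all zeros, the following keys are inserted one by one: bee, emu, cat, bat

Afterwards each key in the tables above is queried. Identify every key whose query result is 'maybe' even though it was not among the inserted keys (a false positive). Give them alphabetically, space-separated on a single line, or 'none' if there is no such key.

Start: bits=0000000
After insert 'bee': sets bits 0 1 2 -> bits=1110000
After insert 'emu': sets bits 0 2 6 -> bits=1110001
After insert 'cat': sets bits 1 4 5 -> bits=1110111
After insert 'bat': sets bits 1 4 5 -> bits=1110111
Not inserted: gnu hen owl — query each against bits=1110111:
query gnu: checks bit2=1, bit3=0, bit5=1 (has a 0) -> no => not a false positive
query hen: checks bit4=1, bit5=1 (all 1) -> maybe => FALSE POSITIVE
query owl: checks bit5=1, bit6=1 (all 1) -> maybe => FALSE POSITIVE
False positives (alphabetical): hen owl

Answer: hen owl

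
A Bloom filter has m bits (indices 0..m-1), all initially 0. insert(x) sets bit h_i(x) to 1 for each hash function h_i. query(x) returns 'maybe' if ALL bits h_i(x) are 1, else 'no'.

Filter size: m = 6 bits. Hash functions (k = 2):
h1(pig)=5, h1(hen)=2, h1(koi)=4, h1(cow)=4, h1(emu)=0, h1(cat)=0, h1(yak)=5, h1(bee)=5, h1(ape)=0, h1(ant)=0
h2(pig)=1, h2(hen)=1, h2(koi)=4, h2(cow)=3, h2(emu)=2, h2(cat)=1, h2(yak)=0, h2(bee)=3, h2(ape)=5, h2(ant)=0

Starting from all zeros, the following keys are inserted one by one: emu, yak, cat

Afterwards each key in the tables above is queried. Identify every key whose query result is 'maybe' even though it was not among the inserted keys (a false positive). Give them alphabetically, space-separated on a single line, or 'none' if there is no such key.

Answer: ant ape hen pig

Derivation:
Start: bits=000000
After insert 'emu': sets bits 0 2 -> bits=101000
After insert 'yak': sets bits 0 5 -> bits=101001
After insert 'cat': sets bits 0 1 -> bits=111001
Not inserted: ant ape bee cow hen koi pig — query each against bits=111001:
query ant: checks bit0=1 (all 1) -> maybe => FALSE POSITIVE
query ape: checks bit0=1, bit5=1 (all 1) -> maybe => FALSE POSITIVE
query bee: checks bit3=0, bit5=1 (has a 0) -> no => not a false positive
query cow: checks bit3=0, bit4=0 (has a 0) -> no => not a false positive
query hen: checks bit1=1, bit2=1 (all 1) -> maybe => FALSE POSITIVE
query koi: checks bit4=0 (has a 0) -> no => not a false positive
query pig: checks bit1=1, bit5=1 (all 1) -> maybe => FALSE POSITIVE
False positives (alphabetical): ant ape hen pig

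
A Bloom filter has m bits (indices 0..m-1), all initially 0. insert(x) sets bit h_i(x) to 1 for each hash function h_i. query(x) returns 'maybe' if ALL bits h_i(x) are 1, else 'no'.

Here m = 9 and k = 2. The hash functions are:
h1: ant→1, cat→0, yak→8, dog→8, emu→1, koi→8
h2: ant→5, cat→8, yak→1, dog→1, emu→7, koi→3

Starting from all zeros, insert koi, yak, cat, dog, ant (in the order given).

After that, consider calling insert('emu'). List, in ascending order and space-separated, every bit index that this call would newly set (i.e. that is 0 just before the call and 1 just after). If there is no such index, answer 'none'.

Answer: 7

Derivation:
Start: bits=000000000
After insert 'koi': sets bits 3 8 -> bits=000100001
After insert 'yak': sets bits 1 8 -> bits=010100001
After insert 'cat': sets bits 0 8 -> bits=110100001
After insert 'dog': sets bits 1 8 -> bits=110100001
After insert 'ant': sets bits 1 5 -> bits=110101001
insert 'emu' would touch bits 1 7; currently bit1=1, bit7=0
Bits that are 0 among those (would change 0->1): 7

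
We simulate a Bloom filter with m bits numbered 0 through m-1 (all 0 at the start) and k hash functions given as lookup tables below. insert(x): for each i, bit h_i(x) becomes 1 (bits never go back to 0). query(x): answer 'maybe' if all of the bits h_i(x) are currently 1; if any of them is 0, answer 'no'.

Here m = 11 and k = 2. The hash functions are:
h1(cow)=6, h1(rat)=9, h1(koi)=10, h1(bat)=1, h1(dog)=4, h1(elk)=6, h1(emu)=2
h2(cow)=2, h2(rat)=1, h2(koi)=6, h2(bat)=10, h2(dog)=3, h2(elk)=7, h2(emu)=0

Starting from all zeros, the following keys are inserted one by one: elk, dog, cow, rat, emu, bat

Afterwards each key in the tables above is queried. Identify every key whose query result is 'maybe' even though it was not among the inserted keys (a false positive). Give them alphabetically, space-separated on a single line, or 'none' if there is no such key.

Answer: koi

Derivation:
Start: bits=00000000000
After insert 'elk': sets bits 6 7 -> bits=00000011000
After insert 'dog': sets bits 3 4 -> bits=00011011000
After insert 'cow': sets bits 2 6 -> bits=00111011000
After insert 'rat': sets bits 1 9 -> bits=01111011010
After insert 'emu': sets bits 0 2 -> bits=11111011010
After insert 'bat': sets bits 1 10 -> bits=11111011011
Not inserted: koi — query each against bits=11111011011:
query koi: checks bit6=1, bit10=1 (all 1) -> maybe => FALSE POSITIVE
False positives (alphabetical): koi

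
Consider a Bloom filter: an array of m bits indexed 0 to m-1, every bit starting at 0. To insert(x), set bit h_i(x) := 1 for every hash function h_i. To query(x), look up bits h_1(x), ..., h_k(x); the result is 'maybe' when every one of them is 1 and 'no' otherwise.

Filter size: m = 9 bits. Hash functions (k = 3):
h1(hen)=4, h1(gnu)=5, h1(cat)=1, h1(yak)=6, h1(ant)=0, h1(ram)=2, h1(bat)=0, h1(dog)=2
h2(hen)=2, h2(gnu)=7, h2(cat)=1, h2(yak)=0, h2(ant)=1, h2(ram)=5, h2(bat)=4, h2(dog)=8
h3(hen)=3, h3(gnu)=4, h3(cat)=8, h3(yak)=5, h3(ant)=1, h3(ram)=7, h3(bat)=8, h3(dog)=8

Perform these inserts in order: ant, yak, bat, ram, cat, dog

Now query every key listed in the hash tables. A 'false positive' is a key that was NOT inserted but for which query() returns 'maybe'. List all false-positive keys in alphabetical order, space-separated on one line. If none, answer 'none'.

Start: bits=000000000
After insert 'ant': sets bits 0 1 -> bits=110000000
After insert 'yak': sets bits 0 5 6 -> bits=110001100
After insert 'bat': sets bits 0 4 8 -> bits=110011101
After insert 'ram': sets bits 2 5 7 -> bits=111011111
After insert 'cat': sets bits 1 8 -> bits=111011111
After insert 'dog': sets bits 2 8 -> bits=111011111
Not inserted: gnu hen — query each against bits=111011111:
query gnu: checks bit4=1, bit5=1, bit7=1 (all 1) -> maybe => FALSE POSITIVE
query hen: checks bit2=1, bit3=0, bit4=1 (has a 0) -> no => not a false positive
False positives (alphabetical): gnu

Answer: gnu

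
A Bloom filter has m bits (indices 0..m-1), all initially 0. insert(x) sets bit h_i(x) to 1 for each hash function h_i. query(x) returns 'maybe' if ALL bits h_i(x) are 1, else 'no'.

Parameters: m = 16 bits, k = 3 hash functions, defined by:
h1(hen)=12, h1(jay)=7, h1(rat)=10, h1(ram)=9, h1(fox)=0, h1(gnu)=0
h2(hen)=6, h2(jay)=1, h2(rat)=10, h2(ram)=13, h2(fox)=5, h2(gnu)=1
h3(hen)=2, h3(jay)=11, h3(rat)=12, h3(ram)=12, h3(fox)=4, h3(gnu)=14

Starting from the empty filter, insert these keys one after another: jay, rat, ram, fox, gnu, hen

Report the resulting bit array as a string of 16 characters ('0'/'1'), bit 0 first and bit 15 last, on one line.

Answer: 1110111101111110

Derivation:
Start: bits=0000000000000000
After insert 'jay': sets bits 1 7 11 -> bits=0100000100010000
After insert 'rat': sets bits 10 12 -> bits=0100000100111000
After insert 'ram': sets bits 9 12 13 -> bits=0100000101111100
After insert 'fox': sets bits 0 4 5 -> bits=1100110101111100
After insert 'gnu': sets bits 0 1 14 -> bits=1100110101111110
After insert 'hen': sets bits 2 6 12 -> bits=1110111101111110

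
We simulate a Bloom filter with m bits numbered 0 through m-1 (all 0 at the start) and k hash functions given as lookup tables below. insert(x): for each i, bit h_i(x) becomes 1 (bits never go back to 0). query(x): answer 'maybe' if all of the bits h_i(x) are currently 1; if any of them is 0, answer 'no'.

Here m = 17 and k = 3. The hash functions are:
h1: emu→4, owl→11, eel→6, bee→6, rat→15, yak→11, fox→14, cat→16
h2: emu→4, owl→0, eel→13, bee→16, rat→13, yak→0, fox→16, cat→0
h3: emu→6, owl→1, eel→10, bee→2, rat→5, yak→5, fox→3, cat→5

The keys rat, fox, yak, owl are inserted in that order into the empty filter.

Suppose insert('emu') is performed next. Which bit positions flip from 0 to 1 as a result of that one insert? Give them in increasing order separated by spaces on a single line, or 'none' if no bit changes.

Start: bits=00000000000000000
After insert 'rat': sets bits 5 13 15 -> bits=00000100000001010
After insert 'fox': sets bits 3 14 16 -> bits=00010100000001111
After insert 'yak': sets bits 0 5 11 -> bits=10010100000101111
After insert 'owl': sets bits 0 1 11 -> bits=11010100000101111
insert 'emu' would touch bits 4 6; currently bit4=0, bit6=0
Bits that are 0 among those (would change 0->1): 4 6

Answer: 4 6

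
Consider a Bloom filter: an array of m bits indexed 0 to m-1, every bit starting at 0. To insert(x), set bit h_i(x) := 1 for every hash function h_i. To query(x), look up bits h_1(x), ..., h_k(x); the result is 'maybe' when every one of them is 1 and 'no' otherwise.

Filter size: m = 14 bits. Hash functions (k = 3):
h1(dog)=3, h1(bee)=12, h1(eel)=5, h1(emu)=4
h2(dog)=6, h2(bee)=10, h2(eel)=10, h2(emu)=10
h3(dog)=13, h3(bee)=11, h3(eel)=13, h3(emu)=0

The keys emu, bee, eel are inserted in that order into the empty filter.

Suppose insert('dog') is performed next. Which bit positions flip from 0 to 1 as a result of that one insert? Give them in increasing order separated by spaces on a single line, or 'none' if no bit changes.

Answer: 3 6

Derivation:
Start: bits=00000000000000
After insert 'emu': sets bits 0 4 10 -> bits=10001000001000
After insert 'bee': sets bits 10 11 12 -> bits=10001000001110
After insert 'eel': sets bits 5 10 13 -> bits=10001100001111
insert 'dog' would touch bits 3 6 13; currently bit3=0, bit6=0, bit13=1
Bits that are 0 among those (would change 0->1): 3 6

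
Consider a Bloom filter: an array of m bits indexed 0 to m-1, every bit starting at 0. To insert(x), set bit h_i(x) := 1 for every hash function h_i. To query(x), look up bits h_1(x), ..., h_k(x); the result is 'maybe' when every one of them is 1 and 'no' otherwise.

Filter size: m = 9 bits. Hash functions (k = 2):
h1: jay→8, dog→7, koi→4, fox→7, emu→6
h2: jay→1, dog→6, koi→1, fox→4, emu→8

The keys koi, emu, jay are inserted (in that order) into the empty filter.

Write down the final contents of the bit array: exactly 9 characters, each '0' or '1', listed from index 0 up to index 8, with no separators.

Answer: 010010101

Derivation:
Start: bits=000000000
After insert 'koi': sets bits 1 4 -> bits=010010000
After insert 'emu': sets bits 6 8 -> bits=010010101
After insert 'jay': sets bits 1 8 -> bits=010010101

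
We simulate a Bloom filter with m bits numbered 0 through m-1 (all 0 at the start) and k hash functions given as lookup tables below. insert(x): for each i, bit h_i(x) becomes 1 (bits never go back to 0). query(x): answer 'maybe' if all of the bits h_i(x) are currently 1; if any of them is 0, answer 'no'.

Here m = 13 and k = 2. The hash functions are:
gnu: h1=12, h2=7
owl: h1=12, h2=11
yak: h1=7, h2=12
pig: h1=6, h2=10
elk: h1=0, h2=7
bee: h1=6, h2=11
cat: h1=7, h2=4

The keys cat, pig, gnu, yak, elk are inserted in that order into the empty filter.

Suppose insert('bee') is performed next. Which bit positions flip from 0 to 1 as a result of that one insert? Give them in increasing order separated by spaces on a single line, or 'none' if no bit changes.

Start: bits=0000000000000
After insert 'cat': sets bits 4 7 -> bits=0000100100000
After insert 'pig': sets bits 6 10 -> bits=0000101100100
After insert 'gnu': sets bits 7 12 -> bits=0000101100101
After insert 'yak': sets bits 7 12 -> bits=0000101100101
After insert 'elk': sets bits 0 7 -> bits=1000101100101
insert 'bee' would touch bits 6 11; currently bit6=1, bit11=0
Bits that are 0 among those (would change 0->1): 11

Answer: 11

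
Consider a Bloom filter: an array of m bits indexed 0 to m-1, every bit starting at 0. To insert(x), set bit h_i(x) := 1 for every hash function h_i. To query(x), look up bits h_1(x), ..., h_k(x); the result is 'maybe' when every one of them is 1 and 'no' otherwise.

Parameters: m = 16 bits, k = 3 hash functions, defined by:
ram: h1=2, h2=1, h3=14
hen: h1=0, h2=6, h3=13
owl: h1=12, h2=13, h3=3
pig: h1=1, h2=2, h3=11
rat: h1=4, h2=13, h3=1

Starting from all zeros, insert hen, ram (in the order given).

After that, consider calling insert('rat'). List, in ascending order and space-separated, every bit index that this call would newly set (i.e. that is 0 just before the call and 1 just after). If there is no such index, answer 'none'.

Answer: 4

Derivation:
Start: bits=0000000000000000
After insert 'hen': sets bits 0 6 13 -> bits=1000001000000100
After insert 'ram': sets bits 1 2 14 -> bits=1110001000000110
insert 'rat' would touch bits 1 4 13; currently bit1=1, bit4=0, bit13=1
Bits that are 0 among those (would change 0->1): 4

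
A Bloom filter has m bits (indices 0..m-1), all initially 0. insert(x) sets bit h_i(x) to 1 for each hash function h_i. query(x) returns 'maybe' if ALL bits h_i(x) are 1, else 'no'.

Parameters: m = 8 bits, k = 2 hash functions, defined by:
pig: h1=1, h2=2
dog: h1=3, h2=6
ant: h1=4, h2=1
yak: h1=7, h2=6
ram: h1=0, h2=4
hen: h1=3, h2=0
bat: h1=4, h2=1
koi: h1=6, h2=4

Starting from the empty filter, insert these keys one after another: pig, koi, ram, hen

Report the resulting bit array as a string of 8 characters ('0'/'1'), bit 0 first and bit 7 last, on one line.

Start: bits=00000000
After insert 'pig': sets bits 1 2 -> bits=01100000
After insert 'koi': sets bits 4 6 -> bits=01101010
After insert 'ram': sets bits 0 4 -> bits=11101010
After insert 'hen': sets bits 0 3 -> bits=11111010

Answer: 11111010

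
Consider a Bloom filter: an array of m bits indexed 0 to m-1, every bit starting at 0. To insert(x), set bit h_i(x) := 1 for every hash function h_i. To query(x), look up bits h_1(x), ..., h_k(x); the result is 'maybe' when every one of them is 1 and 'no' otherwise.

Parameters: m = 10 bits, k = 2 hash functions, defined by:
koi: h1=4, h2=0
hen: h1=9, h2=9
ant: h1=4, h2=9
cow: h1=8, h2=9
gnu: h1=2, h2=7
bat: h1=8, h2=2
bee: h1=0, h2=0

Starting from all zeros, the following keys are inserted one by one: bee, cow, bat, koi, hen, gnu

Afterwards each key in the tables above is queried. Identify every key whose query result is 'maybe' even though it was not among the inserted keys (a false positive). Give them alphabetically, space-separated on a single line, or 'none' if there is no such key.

Start: bits=0000000000
After insert 'bee': sets bits 0 -> bits=1000000000
After insert 'cow': sets bits 8 9 -> bits=1000000011
After insert 'bat': sets bits 2 8 -> bits=1010000011
After insert 'koi': sets bits 0 4 -> bits=1010100011
After insert 'hen': sets bits 9 -> bits=1010100011
After insert 'gnu': sets bits 2 7 -> bits=1010100111
Not inserted: ant — query each against bits=1010100111:
query ant: checks bit4=1, bit9=1 (all 1) -> maybe => FALSE POSITIVE
False positives (alphabetical): ant

Answer: ant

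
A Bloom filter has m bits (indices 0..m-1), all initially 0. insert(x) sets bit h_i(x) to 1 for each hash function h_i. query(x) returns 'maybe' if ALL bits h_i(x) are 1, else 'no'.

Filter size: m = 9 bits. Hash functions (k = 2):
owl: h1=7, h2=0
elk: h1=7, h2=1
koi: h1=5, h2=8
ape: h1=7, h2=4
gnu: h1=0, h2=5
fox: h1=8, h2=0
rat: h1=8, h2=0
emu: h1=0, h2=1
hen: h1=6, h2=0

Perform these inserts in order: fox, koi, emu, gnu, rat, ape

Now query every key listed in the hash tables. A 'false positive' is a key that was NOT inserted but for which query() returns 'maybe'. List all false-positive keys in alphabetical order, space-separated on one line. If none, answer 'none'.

Answer: elk owl

Derivation:
Start: bits=000000000
After insert 'fox': sets bits 0 8 -> bits=100000001
After insert 'koi': sets bits 5 8 -> bits=100001001
After insert 'emu': sets bits 0 1 -> bits=110001001
After insert 'gnu': sets bits 0 5 -> bits=110001001
After insert 'rat': sets bits 0 8 -> bits=110001001
After insert 'ape': sets bits 4 7 -> bits=110011011
Not inserted: elk hen owl — query each against bits=110011011:
query elk: checks bit1=1, bit7=1 (all 1) -> maybe => FALSE POSITIVE
query hen: checks bit0=1, bit6=0 (has a 0) -> no => not a false positive
query owl: checks bit0=1, bit7=1 (all 1) -> maybe => FALSE POSITIVE
False positives (alphabetical): elk owl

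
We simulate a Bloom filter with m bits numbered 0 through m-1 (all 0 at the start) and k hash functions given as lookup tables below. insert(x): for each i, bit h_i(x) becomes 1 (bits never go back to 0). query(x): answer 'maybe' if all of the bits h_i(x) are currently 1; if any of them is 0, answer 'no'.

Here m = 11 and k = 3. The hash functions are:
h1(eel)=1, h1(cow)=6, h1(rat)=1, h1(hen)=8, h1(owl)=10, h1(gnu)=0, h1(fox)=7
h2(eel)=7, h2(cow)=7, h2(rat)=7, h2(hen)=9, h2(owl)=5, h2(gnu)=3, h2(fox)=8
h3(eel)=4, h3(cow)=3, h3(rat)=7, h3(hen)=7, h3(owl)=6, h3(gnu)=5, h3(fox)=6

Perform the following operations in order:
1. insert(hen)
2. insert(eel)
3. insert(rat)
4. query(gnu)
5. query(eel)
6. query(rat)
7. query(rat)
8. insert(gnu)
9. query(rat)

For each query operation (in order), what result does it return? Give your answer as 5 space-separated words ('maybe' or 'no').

Answer: no maybe maybe maybe maybe

Derivation:
Start: bits=00000000000
Op 1: insert hen -> sets bits 7 8 9 -> bits=00000001110
Op 2: insert eel -> sets bits 1 4 7 -> bits=01001001110
Op 3: insert rat -> sets bits 1 7 -> bits=01001001110
Op 4: query gnu -> checks bit0=0, bit3=0, bit5=0 (has a 0) -> no
Op 5: query eel -> checks bit1=1, bit4=1, bit7=1 (all 1) -> maybe
Op 6: query rat -> checks bit1=1, bit7=1 (all 1) -> maybe
Op 7: query rat -> checks bit1=1, bit7=1 (all 1) -> maybe
Op 8: insert gnu -> sets bits 0 3 5 -> bits=11011101110
Op 9: query rat -> checks bit1=1, bit7=1 (all 1) -> maybe
Query results in order: no maybe maybe maybe maybe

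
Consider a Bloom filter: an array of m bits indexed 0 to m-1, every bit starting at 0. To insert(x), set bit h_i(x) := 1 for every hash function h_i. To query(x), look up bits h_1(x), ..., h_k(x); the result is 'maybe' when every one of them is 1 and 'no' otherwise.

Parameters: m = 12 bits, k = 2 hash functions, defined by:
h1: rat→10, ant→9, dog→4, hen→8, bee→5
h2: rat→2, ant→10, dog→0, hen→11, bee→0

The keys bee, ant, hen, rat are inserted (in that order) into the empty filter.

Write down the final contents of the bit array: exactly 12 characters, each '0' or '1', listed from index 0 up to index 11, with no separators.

Start: bits=000000000000
After insert 'bee': sets bits 0 5 -> bits=100001000000
After insert 'ant': sets bits 9 10 -> bits=100001000110
After insert 'hen': sets bits 8 11 -> bits=100001001111
After insert 'rat': sets bits 2 10 -> bits=101001001111

Answer: 101001001111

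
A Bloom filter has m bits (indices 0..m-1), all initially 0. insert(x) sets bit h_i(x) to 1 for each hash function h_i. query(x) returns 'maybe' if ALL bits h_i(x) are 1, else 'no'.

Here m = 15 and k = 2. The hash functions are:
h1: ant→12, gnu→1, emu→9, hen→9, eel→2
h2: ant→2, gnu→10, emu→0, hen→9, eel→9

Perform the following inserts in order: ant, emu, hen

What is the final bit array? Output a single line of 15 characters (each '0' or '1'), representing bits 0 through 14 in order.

Answer: 101000000100100

Derivation:
Start: bits=000000000000000
After insert 'ant': sets bits 2 12 -> bits=001000000000100
After insert 'emu': sets bits 0 9 -> bits=101000000100100
After insert 'hen': sets bits 9 -> bits=101000000100100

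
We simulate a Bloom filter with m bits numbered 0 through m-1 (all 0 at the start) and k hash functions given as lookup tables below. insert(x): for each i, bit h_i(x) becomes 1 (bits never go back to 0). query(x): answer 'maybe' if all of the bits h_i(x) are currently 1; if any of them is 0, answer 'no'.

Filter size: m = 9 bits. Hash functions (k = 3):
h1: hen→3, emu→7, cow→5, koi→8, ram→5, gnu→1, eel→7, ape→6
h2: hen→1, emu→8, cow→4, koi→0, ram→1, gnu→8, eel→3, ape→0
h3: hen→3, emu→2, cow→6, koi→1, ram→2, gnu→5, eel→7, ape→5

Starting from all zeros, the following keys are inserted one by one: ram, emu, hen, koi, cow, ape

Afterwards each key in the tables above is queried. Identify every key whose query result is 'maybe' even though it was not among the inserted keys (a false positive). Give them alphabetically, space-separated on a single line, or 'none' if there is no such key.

Start: bits=000000000
After insert 'ram': sets bits 1 2 5 -> bits=011001000
After insert 'emu': sets bits 2 7 8 -> bits=011001011
After insert 'hen': sets bits 1 3 -> bits=011101011
After insert 'koi': sets bits 0 1 8 -> bits=111101011
After insert 'cow': sets bits 4 5 6 -> bits=111111111
After insert 'ape': sets bits 0 5 6 -> bits=111111111
Not inserted: eel gnu — query each against bits=111111111:
query eel: checks bit3=1, bit7=1 (all 1) -> maybe => FALSE POSITIVE
query gnu: checks bit1=1, bit5=1, bit8=1 (all 1) -> maybe => FALSE POSITIVE
False positives (alphabetical): eel gnu

Answer: eel gnu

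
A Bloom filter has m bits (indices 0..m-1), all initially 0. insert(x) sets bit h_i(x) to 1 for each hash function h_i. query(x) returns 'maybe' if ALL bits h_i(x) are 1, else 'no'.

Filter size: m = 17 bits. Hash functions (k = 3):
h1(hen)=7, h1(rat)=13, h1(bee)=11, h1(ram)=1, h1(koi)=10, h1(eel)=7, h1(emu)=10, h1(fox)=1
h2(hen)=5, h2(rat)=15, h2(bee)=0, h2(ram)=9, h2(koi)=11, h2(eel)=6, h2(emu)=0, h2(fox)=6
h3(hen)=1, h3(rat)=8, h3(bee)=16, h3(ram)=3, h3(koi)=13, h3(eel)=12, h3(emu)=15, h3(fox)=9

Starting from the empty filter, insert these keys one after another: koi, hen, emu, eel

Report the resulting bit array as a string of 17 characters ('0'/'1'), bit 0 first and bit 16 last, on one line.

Answer: 11000111001111010

Derivation:
Start: bits=00000000000000000
After insert 'koi': sets bits 10 11 13 -> bits=00000000001101000
After insert 'hen': sets bits 1 5 7 -> bits=01000101001101000
After insert 'emu': sets bits 0 10 15 -> bits=11000101001101010
After insert 'eel': sets bits 6 7 12 -> bits=11000111001111010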